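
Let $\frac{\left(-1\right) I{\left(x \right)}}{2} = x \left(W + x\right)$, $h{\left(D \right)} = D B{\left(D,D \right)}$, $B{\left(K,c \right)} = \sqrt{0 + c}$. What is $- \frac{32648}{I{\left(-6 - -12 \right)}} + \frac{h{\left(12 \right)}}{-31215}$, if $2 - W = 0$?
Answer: $\frac{4081}{12} - \frac{8 \sqrt{3}}{10405} \approx 340.08$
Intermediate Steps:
$B{\left(K,c \right)} = \sqrt{c}$
$W = 2$ ($W = 2 - 0 = 2 + 0 = 2$)
$h{\left(D \right)} = D^{\frac{3}{2}}$ ($h{\left(D \right)} = D \sqrt{D} = D^{\frac{3}{2}}$)
$I{\left(x \right)} = - 2 x \left(2 + x\right)$
$- \frac{32648}{I{\left(-6 - -12 \right)}} + \frac{h{\left(12 \right)}}{-31215} = - \frac{32648}{\left(-2\right) \left(-6 - -12\right) \left(2 - -6\right)} + \frac{12^{\frac{3}{2}}}{-31215} = - \frac{32648}{\left(-2\right) \left(-6 + 12\right) \left(2 + \left(-6 + 12\right)\right)} + 24 \sqrt{3} \left(- \frac{1}{31215}\right) = - \frac{32648}{\left(-2\right) 6 \left(2 + 6\right)} - \frac{8 \sqrt{3}}{10405} = - \frac{32648}{\left(-2\right) 6 \cdot 8} - \frac{8 \sqrt{3}}{10405} = - \frac{32648}{-96} - \frac{8 \sqrt{3}}{10405} = \left(-32648\right) \left(- \frac{1}{96}\right) - \frac{8 \sqrt{3}}{10405} = \frac{4081}{12} - \frac{8 \sqrt{3}}{10405}$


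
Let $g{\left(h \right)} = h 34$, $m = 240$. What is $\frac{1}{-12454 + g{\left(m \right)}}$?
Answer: $- \frac{1}{4294} \approx -0.00023288$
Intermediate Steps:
$g{\left(h \right)} = 34 h$
$\frac{1}{-12454 + g{\left(m \right)}} = \frac{1}{-12454 + 34 \cdot 240} = \frac{1}{-12454 + 8160} = \frac{1}{-4294} = - \frac{1}{4294}$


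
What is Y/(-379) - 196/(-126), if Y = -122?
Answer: 6404/3411 ≈ 1.8775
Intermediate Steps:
Y/(-379) - 196/(-126) = -122/(-379) - 196/(-126) = -122*(-1/379) - 196*(-1/126) = 122/379 + 14/9 = 6404/3411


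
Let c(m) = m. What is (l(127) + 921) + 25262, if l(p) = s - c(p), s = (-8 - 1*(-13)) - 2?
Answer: 26059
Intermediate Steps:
s = 3 (s = (-8 + 13) - 2 = 5 - 2 = 3)
l(p) = 3 - p
(l(127) + 921) + 25262 = ((3 - 1*127) + 921) + 25262 = ((3 - 127) + 921) + 25262 = (-124 + 921) + 25262 = 797 + 25262 = 26059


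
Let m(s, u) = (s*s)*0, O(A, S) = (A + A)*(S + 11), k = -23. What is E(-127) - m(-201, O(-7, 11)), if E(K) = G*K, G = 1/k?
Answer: 127/23 ≈ 5.5217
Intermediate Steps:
G = -1/23 (G = 1/(-23) = -1/23 ≈ -0.043478)
O(A, S) = 2*A*(11 + S) (O(A, S) = (2*A)*(11 + S) = 2*A*(11 + S))
E(K) = -K/23
m(s, u) = 0 (m(s, u) = s**2*0 = 0)
E(-127) - m(-201, O(-7, 11)) = -1/23*(-127) - 1*0 = 127/23 + 0 = 127/23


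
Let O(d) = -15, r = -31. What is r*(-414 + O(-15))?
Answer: 13299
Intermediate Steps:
r*(-414 + O(-15)) = -31*(-414 - 15) = -31*(-429) = 13299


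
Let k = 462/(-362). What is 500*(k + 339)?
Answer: 30564000/181 ≈ 1.6886e+5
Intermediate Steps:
k = -231/181 (k = 462*(-1/362) = -231/181 ≈ -1.2762)
500*(k + 339) = 500*(-231/181 + 339) = 500*(61128/181) = 30564000/181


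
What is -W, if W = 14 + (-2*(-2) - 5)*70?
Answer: 56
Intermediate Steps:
W = -56 (W = 14 + (4 - 5)*70 = 14 - 1*70 = 14 - 70 = -56)
-W = -1*(-56) = 56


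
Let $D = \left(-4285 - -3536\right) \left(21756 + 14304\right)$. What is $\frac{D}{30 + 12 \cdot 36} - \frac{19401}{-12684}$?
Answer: $- \frac{2718828823}{46508} \approx -58459.0$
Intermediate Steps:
$D = -27008940$ ($D = \left(-4285 + 3536\right) 36060 = \left(-749\right) 36060 = -27008940$)
$\frac{D}{30 + 12 \cdot 36} - \frac{19401}{-12684} = - \frac{27008940}{30 + 12 \cdot 36} - \frac{19401}{-12684} = - \frac{27008940}{30 + 432} - - \frac{6467}{4228} = - \frac{27008940}{462} + \frac{6467}{4228} = \left(-27008940\right) \frac{1}{462} + \frac{6467}{4228} = - \frac{643070}{11} + \frac{6467}{4228} = - \frac{2718828823}{46508}$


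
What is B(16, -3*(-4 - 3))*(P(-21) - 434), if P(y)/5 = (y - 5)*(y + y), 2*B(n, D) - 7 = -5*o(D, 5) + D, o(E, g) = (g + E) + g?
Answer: -319151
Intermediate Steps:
o(E, g) = E + 2*g (o(E, g) = (E + g) + g = E + 2*g)
B(n, D) = -43/2 - 2*D (B(n, D) = 7/2 + (-5*(D + 2*5) + D)/2 = 7/2 + (-5*(D + 10) + D)/2 = 7/2 + (-5*(10 + D) + D)/2 = 7/2 + ((-50 - 5*D) + D)/2 = 7/2 + (-50 - 4*D)/2 = 7/2 + (-25 - 2*D) = -43/2 - 2*D)
P(y) = 10*y*(-5 + y) (P(y) = 5*((y - 5)*(y + y)) = 5*((-5 + y)*(2*y)) = 5*(2*y*(-5 + y)) = 10*y*(-5 + y))
B(16, -3*(-4 - 3))*(P(-21) - 434) = (-43/2 - (-6)*(-4 - 3))*(10*(-21)*(-5 - 21) - 434) = (-43/2 - (-6)*(-7))*(10*(-21)*(-26) - 434) = (-43/2 - 2*21)*(5460 - 434) = (-43/2 - 42)*5026 = -127/2*5026 = -319151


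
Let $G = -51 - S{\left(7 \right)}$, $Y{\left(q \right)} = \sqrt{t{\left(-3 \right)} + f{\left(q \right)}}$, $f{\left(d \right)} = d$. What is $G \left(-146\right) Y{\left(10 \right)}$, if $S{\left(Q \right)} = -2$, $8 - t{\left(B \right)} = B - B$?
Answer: $21462 \sqrt{2} \approx 30352.0$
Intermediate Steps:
$t{\left(B \right)} = 8$ ($t{\left(B \right)} = 8 - \left(B - B\right) = 8 - 0 = 8 + 0 = 8$)
$Y{\left(q \right)} = \sqrt{8 + q}$
$G = -49$ ($G = -51 - -2 = -51 + 2 = -49$)
$G \left(-146\right) Y{\left(10 \right)} = \left(-49\right) \left(-146\right) \sqrt{8 + 10} = 7154 \sqrt{18} = 7154 \cdot 3 \sqrt{2} = 21462 \sqrt{2}$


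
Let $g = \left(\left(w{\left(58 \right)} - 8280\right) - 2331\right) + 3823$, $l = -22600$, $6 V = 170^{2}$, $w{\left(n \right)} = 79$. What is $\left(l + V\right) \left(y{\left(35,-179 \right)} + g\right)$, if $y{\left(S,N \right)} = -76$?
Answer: $\frac{361979750}{3} \approx 1.2066 \cdot 10^{8}$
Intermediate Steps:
$V = \frac{14450}{3}$ ($V = \frac{170^{2}}{6} = \frac{1}{6} \cdot 28900 = \frac{14450}{3} \approx 4816.7$)
$g = -6709$ ($g = \left(\left(79 - 8280\right) - 2331\right) + 3823 = \left(-8201 - 2331\right) + 3823 = -10532 + 3823 = -6709$)
$\left(l + V\right) \left(y{\left(35,-179 \right)} + g\right) = \left(-22600 + \frac{14450}{3}\right) \left(-76 - 6709\right) = \left(- \frac{53350}{3}\right) \left(-6785\right) = \frac{361979750}{3}$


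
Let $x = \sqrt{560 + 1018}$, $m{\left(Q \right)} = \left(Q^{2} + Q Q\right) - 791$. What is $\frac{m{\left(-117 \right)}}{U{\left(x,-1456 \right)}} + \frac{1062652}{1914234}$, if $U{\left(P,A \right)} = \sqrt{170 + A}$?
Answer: $\frac{531326}{957117} - \frac{26587 i \sqrt{1286}}{1286} \approx 0.55513 - 741.39 i$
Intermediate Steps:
$m{\left(Q \right)} = -791 + 2 Q^{2}$ ($m{\left(Q \right)} = \left(Q^{2} + Q^{2}\right) - 791 = 2 Q^{2} - 791 = -791 + 2 Q^{2}$)
$x = \sqrt{1578} \approx 39.724$
$\frac{m{\left(-117 \right)}}{U{\left(x,-1456 \right)}} + \frac{1062652}{1914234} = \frac{-791 + 2 \left(-117\right)^{2}}{\sqrt{170 - 1456}} + \frac{1062652}{1914234} = \frac{-791 + 2 \cdot 13689}{\sqrt{-1286}} + 1062652 \cdot \frac{1}{1914234} = \frac{-791 + 27378}{i \sqrt{1286}} + \frac{531326}{957117} = 26587 \left(- \frac{i \sqrt{1286}}{1286}\right) + \frac{531326}{957117} = - \frac{26587 i \sqrt{1286}}{1286} + \frac{531326}{957117} = \frac{531326}{957117} - \frac{26587 i \sqrt{1286}}{1286}$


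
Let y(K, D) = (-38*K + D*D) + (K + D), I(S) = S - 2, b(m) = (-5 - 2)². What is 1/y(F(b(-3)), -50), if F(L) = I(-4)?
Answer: 1/2672 ≈ 0.00037425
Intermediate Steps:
b(m) = 49 (b(m) = (-7)² = 49)
I(S) = -2 + S
F(L) = -6 (F(L) = -2 - 4 = -6)
y(K, D) = D + D² - 37*K (y(K, D) = (-38*K + D²) + (D + K) = (D² - 38*K) + (D + K) = D + D² - 37*K)
1/y(F(b(-3)), -50) = 1/(-50 + (-50)² - 37*(-6)) = 1/(-50 + 2500 + 222) = 1/2672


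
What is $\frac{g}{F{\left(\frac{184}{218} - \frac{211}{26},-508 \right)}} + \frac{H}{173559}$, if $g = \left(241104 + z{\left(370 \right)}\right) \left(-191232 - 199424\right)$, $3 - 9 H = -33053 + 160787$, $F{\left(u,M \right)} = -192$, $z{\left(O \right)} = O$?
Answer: $\frac{255818554293887}{520677} \approx 4.9132 \cdot 10^{8}$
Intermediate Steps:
$H = - \frac{42577}{3}$ ($H = \frac{1}{3} - \frac{-33053 + 160787}{9} = \frac{1}{3} - \frac{42578}{3} = - \frac{42577}{3} \approx -14192.0$)
$g = -94333266944$ ($g = \left(241104 + 370\right) \left(-191232 - 199424\right) = 241474 \left(-390656\right) = -94333266944$)
$\frac{g}{F{\left(\frac{184}{218} - \frac{211}{26},-508 \right)}} + \frac{H}{173559} = - \frac{94333266944}{-192} - \frac{42577}{3 \cdot 173559} = \left(-94333266944\right) \left(- \frac{1}{192}\right) - \frac{42577}{520677} = \frac{1473957296}{3} - \frac{42577}{520677} = \frac{255818554293887}{520677}$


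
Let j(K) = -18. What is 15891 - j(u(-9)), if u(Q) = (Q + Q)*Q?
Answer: 15909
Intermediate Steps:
u(Q) = 2*Q**2 (u(Q) = (2*Q)*Q = 2*Q**2)
15891 - j(u(-9)) = 15891 - 1*(-18) = 15891 + 18 = 15909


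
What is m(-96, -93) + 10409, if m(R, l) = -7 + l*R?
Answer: 19330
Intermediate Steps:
m(R, l) = -7 + R*l
m(-96, -93) + 10409 = (-7 - 96*(-93)) + 10409 = (-7 + 8928) + 10409 = 8921 + 10409 = 19330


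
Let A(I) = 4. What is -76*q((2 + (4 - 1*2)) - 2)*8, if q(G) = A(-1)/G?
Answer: -1216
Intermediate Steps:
q(G) = 4/G
-76*q((2 + (4 - 1*2)) - 2)*8 = -76*4/((2 + (4 - 1*2)) - 2)*8 = -76*4/((2 + (4 - 2)) - 2)*8 = -76*4/((2 + 2) - 2)*8 = -76*4/(4 - 2)*8 = -76*4/2*8 = -76*4*(½)*8 = -152*8 = -76*16 = -1216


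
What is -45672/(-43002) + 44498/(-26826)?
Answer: -6373203/10681219 ≈ -0.59667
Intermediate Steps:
-45672/(-43002) + 44498/(-26826) = -45672*(-1/43002) + 44498*(-1/26826) = 7612/7167 - 22249/13413 = -6373203/10681219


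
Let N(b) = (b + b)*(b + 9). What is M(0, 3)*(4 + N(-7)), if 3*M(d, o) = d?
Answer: 0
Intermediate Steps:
M(d, o) = d/3
N(b) = 2*b*(9 + b) (N(b) = (2*b)*(9 + b) = 2*b*(9 + b))
M(0, 3)*(4 + N(-7)) = ((⅓)*0)*(4 + 2*(-7)*(9 - 7)) = 0*(4 + 2*(-7)*2) = 0*(4 - 28) = 0*(-24) = 0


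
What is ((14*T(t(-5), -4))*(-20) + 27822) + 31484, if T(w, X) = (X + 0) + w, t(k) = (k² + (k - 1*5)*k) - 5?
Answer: 40826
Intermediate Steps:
t(k) = -5 + k² + k*(-5 + k) (t(k) = (k² + (k - 5)*k) - 5 = (k² + (-5 + k)*k) - 5 = (k² + k*(-5 + k)) - 5 = -5 + k² + k*(-5 + k))
T(w, X) = X + w
((14*T(t(-5), -4))*(-20) + 27822) + 31484 = ((14*(-4 + (-5 - 5*(-5) + 2*(-5)²)))*(-20) + 27822) + 31484 = ((14*(-4 + (-5 + 25 + 2*25)))*(-20) + 27822) + 31484 = ((14*(-4 + (-5 + 25 + 50)))*(-20) + 27822) + 31484 = ((14*(-4 + 70))*(-20) + 27822) + 31484 = ((14*66)*(-20) + 27822) + 31484 = (924*(-20) + 27822) + 31484 = (-18480 + 27822) + 31484 = 9342 + 31484 = 40826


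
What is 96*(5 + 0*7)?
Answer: 480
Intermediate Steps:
96*(5 + 0*7) = 96*(5 + 0) = 96*5 = 480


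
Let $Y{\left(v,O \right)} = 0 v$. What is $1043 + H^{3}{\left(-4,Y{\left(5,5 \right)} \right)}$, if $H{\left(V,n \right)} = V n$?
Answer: $1043$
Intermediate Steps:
$Y{\left(v,O \right)} = 0$
$1043 + H^{3}{\left(-4,Y{\left(5,5 \right)} \right)} = 1043 + \left(\left(-4\right) 0\right)^{3} = 1043 + 0^{3} = 1043 + 0 = 1043$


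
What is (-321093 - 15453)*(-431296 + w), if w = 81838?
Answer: 117608692068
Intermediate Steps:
(-321093 - 15453)*(-431296 + w) = (-321093 - 15453)*(-431296 + 81838) = -336546*(-349458) = 117608692068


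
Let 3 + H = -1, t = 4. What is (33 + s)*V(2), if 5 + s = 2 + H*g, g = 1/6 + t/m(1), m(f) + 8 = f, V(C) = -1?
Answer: -664/21 ≈ -31.619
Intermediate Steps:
m(f) = -8 + f
H = -4 (H = -3 - 1 = -4)
g = -17/42 (g = 1/6 + 4/(-8 + 1) = 1*(⅙) + 4/(-7) = ⅙ + 4*(-⅐) = ⅙ - 4/7 = -17/42 ≈ -0.40476)
s = -29/21 (s = -5 + (2 - 4*(-17/42)) = -5 + (2 + 34/21) = -5 + 76/21 = -29/21 ≈ -1.3810)
(33 + s)*V(2) = (33 - 29/21)*(-1) = (664/21)*(-1) = -664/21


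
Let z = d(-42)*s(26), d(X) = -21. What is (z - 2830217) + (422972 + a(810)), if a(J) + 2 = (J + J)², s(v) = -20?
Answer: 217573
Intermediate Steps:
z = 420 (z = -21*(-20) = 420)
a(J) = -2 + 4*J² (a(J) = -2 + (J + J)² = -2 + (2*J)² = -2 + 4*J²)
(z - 2830217) + (422972 + a(810)) = (420 - 2830217) + (422972 + (-2 + 4*810²)) = -2829797 + (422972 + (-2 + 4*656100)) = -2829797 + (422972 + (-2 + 2624400)) = -2829797 + (422972 + 2624398) = -2829797 + 3047370 = 217573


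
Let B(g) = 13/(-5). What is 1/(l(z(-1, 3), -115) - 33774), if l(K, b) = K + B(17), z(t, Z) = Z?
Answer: -5/168868 ≈ -2.9609e-5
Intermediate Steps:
B(g) = -13/5 (B(g) = 13*(-1/5) = -13/5)
l(K, b) = -13/5 + K (l(K, b) = K - 13/5 = -13/5 + K)
1/(l(z(-1, 3), -115) - 33774) = 1/((-13/5 + 3) - 33774) = 1/(2/5 - 33774) = 1/(-168868/5) = -5/168868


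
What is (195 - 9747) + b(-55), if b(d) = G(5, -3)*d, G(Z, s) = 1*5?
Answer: -9827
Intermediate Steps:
G(Z, s) = 5
b(d) = 5*d
(195 - 9747) + b(-55) = (195 - 9747) + 5*(-55) = -9552 - 275 = -9827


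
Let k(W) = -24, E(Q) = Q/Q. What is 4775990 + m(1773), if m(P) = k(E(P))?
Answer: 4775966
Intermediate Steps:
E(Q) = 1
m(P) = -24
4775990 + m(1773) = 4775990 - 24 = 4775966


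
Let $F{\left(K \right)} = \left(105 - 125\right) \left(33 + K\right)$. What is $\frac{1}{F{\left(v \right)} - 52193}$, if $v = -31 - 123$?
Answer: $- \frac{1}{49773} \approx -2.0091 \cdot 10^{-5}$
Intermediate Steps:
$v = -154$
$F{\left(K \right)} = -660 - 20 K$ ($F{\left(K \right)} = - 20 \left(33 + K\right) = -660 - 20 K$)
$\frac{1}{F{\left(v \right)} - 52193} = \frac{1}{\left(-660 - -3080\right) - 52193} = \frac{1}{\left(-660 + 3080\right) - 52193} = \frac{1}{2420 - 52193} = \frac{1}{-49773} = - \frac{1}{49773}$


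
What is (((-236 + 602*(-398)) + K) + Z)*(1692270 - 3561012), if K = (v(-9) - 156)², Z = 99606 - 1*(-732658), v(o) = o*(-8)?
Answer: -1120288404096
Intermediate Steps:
v(o) = -8*o
Z = 832264 (Z = 99606 + 732658 = 832264)
K = 7056 (K = (-8*(-9) - 156)² = (72 - 156)² = (-84)² = 7056)
(((-236 + 602*(-398)) + K) + Z)*(1692270 - 3561012) = (((-236 + 602*(-398)) + 7056) + 832264)*(1692270 - 3561012) = (((-236 - 239596) + 7056) + 832264)*(-1868742) = ((-239832 + 7056) + 832264)*(-1868742) = (-232776 + 832264)*(-1868742) = 599488*(-1868742) = -1120288404096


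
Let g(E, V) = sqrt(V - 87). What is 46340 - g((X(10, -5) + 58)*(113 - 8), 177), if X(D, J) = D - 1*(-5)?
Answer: 46340 - 3*sqrt(10) ≈ 46331.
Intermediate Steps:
X(D, J) = 5 + D (X(D, J) = D + 5 = 5 + D)
g(E, V) = sqrt(-87 + V)
46340 - g((X(10, -5) + 58)*(113 - 8), 177) = 46340 - sqrt(-87 + 177) = 46340 - sqrt(90) = 46340 - 3*sqrt(10)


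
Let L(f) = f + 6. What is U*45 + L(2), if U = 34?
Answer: 1538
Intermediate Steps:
L(f) = 6 + f
U*45 + L(2) = 34*45 + (6 + 2) = 1530 + 8 = 1538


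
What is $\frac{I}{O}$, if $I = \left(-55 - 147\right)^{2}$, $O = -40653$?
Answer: $- \frac{40804}{40653} \approx -1.0037$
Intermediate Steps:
$I = 40804$ ($I = \left(-202\right)^{2} = 40804$)
$\frac{I}{O} = \frac{40804}{-40653} = 40804 \left(- \frac{1}{40653}\right) = - \frac{40804}{40653}$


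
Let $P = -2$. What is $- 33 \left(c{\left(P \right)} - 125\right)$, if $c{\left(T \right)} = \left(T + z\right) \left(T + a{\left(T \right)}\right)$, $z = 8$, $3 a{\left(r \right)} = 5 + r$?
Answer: $4323$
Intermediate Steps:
$a{\left(r \right)} = \frac{5}{3} + \frac{r}{3}$ ($a{\left(r \right)} = \frac{5 + r}{3} = \frac{5}{3} + \frac{r}{3}$)
$c{\left(T \right)} = \left(8 + T\right) \left(\frac{5}{3} + \frac{4 T}{3}\right)$ ($c{\left(T \right)} = \left(T + 8\right) \left(T + \left(\frac{5}{3} + \frac{T}{3}\right)\right) = \left(8 + T\right) \left(\frac{5}{3} + \frac{4 T}{3}\right)$)
$- 33 \left(c{\left(P \right)} - 125\right) = - 33 \left(\left(\frac{40}{3} + \frac{4 \left(-2\right)^{2}}{3} + \frac{37}{3} \left(-2\right)\right) - 125\right) = - 33 \left(\left(\frac{40}{3} + \frac{4}{3} \cdot 4 - \frac{74}{3}\right) - 125\right) = - 33 \left(\left(\frac{40}{3} + \frac{16}{3} - \frac{74}{3}\right) - 125\right) = - 33 \left(-6 - 125\right) = \left(-33\right) \left(-131\right) = 4323$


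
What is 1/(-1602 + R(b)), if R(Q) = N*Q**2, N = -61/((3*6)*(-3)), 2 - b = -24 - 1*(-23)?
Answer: -6/9551 ≈ -0.00062821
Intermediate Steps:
b = 3 (b = 2 - (-24 - 1*(-23)) = 2 - (-24 + 23) = 2 - 1*(-1) = 2 + 1 = 3)
N = 61/54 (N = -61/(18*(-3)) = -61/(-54) = -61*(-1/54) = 61/54 ≈ 1.1296)
R(Q) = 61*Q**2/54
1/(-1602 + R(b)) = 1/(-1602 + (61/54)*3**2) = 1/(-1602 + (61/54)*9) = 1/(-1602 + 61/6) = 1/(-9551/6) = -6/9551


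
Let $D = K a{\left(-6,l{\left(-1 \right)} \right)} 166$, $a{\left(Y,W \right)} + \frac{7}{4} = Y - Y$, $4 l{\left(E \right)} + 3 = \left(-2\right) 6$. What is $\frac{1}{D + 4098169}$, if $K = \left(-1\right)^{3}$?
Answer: $\frac{2}{8196919} \approx 2.4399 \cdot 10^{-7}$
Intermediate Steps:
$l{\left(E \right)} = - \frac{15}{4}$ ($l{\left(E \right)} = - \frac{3}{4} + \frac{\left(-2\right) 6}{4} = - \frac{3}{4} + \frac{1}{4} \left(-12\right) = - \frac{3}{4} - 3 = - \frac{15}{4}$)
$K = -1$
$a{\left(Y,W \right)} = - \frac{7}{4}$ ($a{\left(Y,W \right)} = - \frac{7}{4} + \left(Y - Y\right) = - \frac{7}{4} + 0 = - \frac{7}{4}$)
$D = \frac{581}{2}$ ($D = \left(-1\right) \left(- \frac{7}{4}\right) 166 = \frac{7}{4} \cdot 166 = \frac{581}{2} \approx 290.5$)
$\frac{1}{D + 4098169} = \frac{1}{\frac{581}{2} + 4098169} = \frac{1}{\frac{8196919}{2}} = \frac{2}{8196919}$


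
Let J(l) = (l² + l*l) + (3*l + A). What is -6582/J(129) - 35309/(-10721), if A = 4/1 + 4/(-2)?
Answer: 1118323717/360986791 ≈ 3.0980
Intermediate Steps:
A = 2 (A = 4*1 + 4*(-½) = 4 - 2 = 2)
J(l) = 2 + 2*l² + 3*l (J(l) = (l² + l*l) + (3*l + 2) = (l² + l²) + (2 + 3*l) = 2*l² + (2 + 3*l) = 2 + 2*l² + 3*l)
-6582/J(129) - 35309/(-10721) = -6582/(2 + 2*129² + 3*129) - 35309/(-10721) = -6582/(2 + 2*16641 + 387) - 35309*(-1/10721) = -6582/(2 + 33282 + 387) + 35309/10721 = -6582/33671 + 35309/10721 = 1118323717/360986791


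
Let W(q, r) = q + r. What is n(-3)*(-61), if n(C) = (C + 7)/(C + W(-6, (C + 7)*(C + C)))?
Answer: 244/33 ≈ 7.3939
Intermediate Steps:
n(C) = (7 + C)/(-6 + C + 2*C*(7 + C)) (n(C) = (C + 7)/(C + (-6 + (C + 7)*(C + C))) = (7 + C)/(C + (-6 + (7 + C)*(2*C))) = (7 + C)/(C + (-6 + 2*C*(7 + C))) = (7 + C)/(-6 + C + 2*C*(7 + C)))
n(-3)*(-61) = ((7 - 3)/(-6 - 3 + 2*(-3)*(7 - 3)))*(-61) = (4/(-6 - 3 + 2*(-3)*4))*(-61) = (4/(-6 - 3 - 24))*(-61) = (4/(-33))*(-61) = -1/33*4*(-61) = -4/33*(-61) = 244/33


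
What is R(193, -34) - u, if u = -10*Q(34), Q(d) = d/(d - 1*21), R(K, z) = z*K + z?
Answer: -85408/13 ≈ -6569.8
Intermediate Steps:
R(K, z) = z + K*z (R(K, z) = K*z + z = z + K*z)
Q(d) = d/(-21 + d) (Q(d) = d/(d - 21) = d/(-21 + d))
u = -340/13 (u = -340/(-21 + 34) = -340/13 ≈ -26.154)
R(193, -34) - u = -34*(1 + 193) - 1*(-340/13) = -34*194 + 340/13 = -6596 + 340/13 = -85408/13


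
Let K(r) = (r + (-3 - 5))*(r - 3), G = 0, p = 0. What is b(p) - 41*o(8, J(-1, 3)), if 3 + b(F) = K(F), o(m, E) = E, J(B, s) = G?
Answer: 21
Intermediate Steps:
J(B, s) = 0
K(r) = (-8 + r)*(-3 + r) (K(r) = (r - 8)*(-3 + r) = (-8 + r)*(-3 + r))
b(F) = 21 + F**2 - 11*F (b(F) = -3 + (24 + F**2 - 11*F) = 21 + F**2 - 11*F)
b(p) - 41*o(8, J(-1, 3)) = (21 + 0**2 - 11*0) - 41*0 = (21 + 0 + 0) + 0 = 21 + 0 = 21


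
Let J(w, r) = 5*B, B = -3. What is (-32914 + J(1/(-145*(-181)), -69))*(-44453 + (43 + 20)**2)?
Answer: 1333097636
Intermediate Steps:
J(w, r) = -15 (J(w, r) = 5*(-3) = -15)
(-32914 + J(1/(-145*(-181)), -69))*(-44453 + (43 + 20)**2) = (-32914 - 15)*(-44453 + (43 + 20)**2) = -32929*(-44453 + 63**2) = -32929*(-44453 + 3969) = -32929*(-40484) = 1333097636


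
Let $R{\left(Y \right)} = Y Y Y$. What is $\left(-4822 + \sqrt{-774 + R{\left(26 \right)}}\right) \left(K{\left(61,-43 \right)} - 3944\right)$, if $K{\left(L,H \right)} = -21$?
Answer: $19119230 - 3965 \sqrt{16802} \approx 1.8605 \cdot 10^{7}$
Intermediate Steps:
$R{\left(Y \right)} = Y^{3}$ ($R{\left(Y \right)} = Y^{2} Y = Y^{3}$)
$\left(-4822 + \sqrt{-774 + R{\left(26 \right)}}\right) \left(K{\left(61,-43 \right)} - 3944\right) = \left(-4822 + \sqrt{-774 + 26^{3}}\right) \left(-21 - 3944\right) = \left(-4822 + \sqrt{-774 + 17576}\right) \left(-3965\right) = \left(-4822 + \sqrt{16802}\right) \left(-3965\right) = 19119230 - 3965 \sqrt{16802}$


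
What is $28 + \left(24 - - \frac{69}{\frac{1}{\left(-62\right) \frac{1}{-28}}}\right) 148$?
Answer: $\frac{183346}{7} \approx 26192.0$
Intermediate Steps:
$28 + \left(24 - - \frac{69}{\frac{1}{\left(-62\right) \frac{1}{-28}}}\right) 148 = 28 + \left(24 - - \frac{69}{\frac{1}{\left(-62\right) \left(- \frac{1}{28}\right)}}\right) 148 = 28 + \left(24 - - \frac{69}{\frac{1}{\frac{31}{14}}}\right) 148 = 28 + \left(24 - - \frac{69}{\frac{14}{31}}\right) 148 = 28 + \left(24 - \left(-69\right) \frac{31}{14}\right) 148 = 28 + \left(24 - - \frac{2139}{14}\right) 148 = 28 + \left(24 + \frac{2139}{14}\right) 148 = 28 + \frac{2475}{14} \cdot 148 = 28 + \frac{183150}{7} = \frac{183346}{7}$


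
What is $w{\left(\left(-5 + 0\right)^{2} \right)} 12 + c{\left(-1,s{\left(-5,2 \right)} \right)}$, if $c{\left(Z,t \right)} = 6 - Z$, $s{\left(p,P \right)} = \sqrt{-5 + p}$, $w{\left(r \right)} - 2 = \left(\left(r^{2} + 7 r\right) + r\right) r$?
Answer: $247531$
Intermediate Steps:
$w{\left(r \right)} = 2 + r \left(r^{2} + 8 r\right)$ ($w{\left(r \right)} = 2 + \left(\left(r^{2} + 7 r\right) + r\right) r = 2 + \left(r^{2} + 8 r\right) r = 2 + r \left(r^{2} + 8 r\right)$)
$w{\left(\left(-5 + 0\right)^{2} \right)} 12 + c{\left(-1,s{\left(-5,2 \right)} \right)} = \left(2 + \left(\left(-5 + 0\right)^{2}\right)^{3} + 8 \left(\left(-5 + 0\right)^{2}\right)^{2}\right) 12 + \left(6 - -1\right) = \left(2 + \left(\left(-5\right)^{2}\right)^{3} + 8 \left(\left(-5\right)^{2}\right)^{2}\right) 12 + \left(6 + 1\right) = \left(2 + 25^{3} + 8 \cdot 25^{2}\right) 12 + 7 = \left(2 + 15625 + 8 \cdot 625\right) 12 + 7 = \left(2 + 15625 + 5000\right) 12 + 7 = 20627 \cdot 12 + 7 = 247524 + 7 = 247531$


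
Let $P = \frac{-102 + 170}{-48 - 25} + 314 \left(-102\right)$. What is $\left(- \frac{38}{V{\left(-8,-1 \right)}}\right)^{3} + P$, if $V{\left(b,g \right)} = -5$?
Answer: $- \frac{288258344}{9125} \approx -31590.0$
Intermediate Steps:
$P = - \frac{2338112}{73}$ ($P = \frac{68}{-73} - 32028 = 68 \left(- \frac{1}{73}\right) - 32028 = - \frac{68}{73} - 32028 = - \frac{2338112}{73} \approx -32029.0$)
$\left(- \frac{38}{V{\left(-8,-1 \right)}}\right)^{3} + P = \left(- \frac{38}{-5}\right)^{3} - \frac{2338112}{73} = \left(\left(-38\right) \left(- \frac{1}{5}\right)\right)^{3} - \frac{2338112}{73} = \left(\frac{38}{5}\right)^{3} - \frac{2338112}{73} = \frac{54872}{125} - \frac{2338112}{73} = - \frac{288258344}{9125}$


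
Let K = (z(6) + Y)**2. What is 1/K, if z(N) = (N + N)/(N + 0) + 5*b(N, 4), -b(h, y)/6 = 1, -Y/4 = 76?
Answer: 1/110224 ≈ 9.0724e-6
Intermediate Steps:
Y = -304 (Y = -4*76 = -304)
b(h, y) = -6 (b(h, y) = -6*1 = -6)
z(N) = -28 (z(N) = (N + N)/(N + 0) + 5*(-6) = (2*N)/N - 30 = 2 - 30 = -28)
K = 110224 (K = (-28 - 304)**2 = (-332)**2 = 110224)
1/K = 1/110224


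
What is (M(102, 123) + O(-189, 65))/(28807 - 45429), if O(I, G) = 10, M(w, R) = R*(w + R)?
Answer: -27685/16622 ≈ -1.6656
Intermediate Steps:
M(w, R) = R*(R + w)
(M(102, 123) + O(-189, 65))/(28807 - 45429) = (123*(123 + 102) + 10)/(28807 - 45429) = (123*225 + 10)/(-16622) = (27675 + 10)*(-1/16622) = 27685*(-1/16622) = -27685/16622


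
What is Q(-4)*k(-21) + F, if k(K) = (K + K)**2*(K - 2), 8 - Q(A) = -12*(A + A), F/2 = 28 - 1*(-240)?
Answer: 3570872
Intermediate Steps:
F = 536 (F = 2*(28 - 1*(-240)) = 2*(28 + 240) = 2*268 = 536)
Q(A) = 8 + 24*A (Q(A) = 8 - (-1)*12*(A + A) = 8 - (-1)*12*(2*A) = 8 - (-1)*24*A = 8 - (-24)*A = 8 + 24*A)
k(K) = 4*K**2*(-2 + K) (k(K) = (2*K)**2*(-2 + K) = (4*K**2)*(-2 + K) = 4*K**2*(-2 + K))
Q(-4)*k(-21) + F = (8 + 24*(-4))*(4*(-21)**2*(-2 - 21)) + 536 = (8 - 96)*(4*441*(-23)) + 536 = -88*(-40572) + 536 = 3570336 + 536 = 3570872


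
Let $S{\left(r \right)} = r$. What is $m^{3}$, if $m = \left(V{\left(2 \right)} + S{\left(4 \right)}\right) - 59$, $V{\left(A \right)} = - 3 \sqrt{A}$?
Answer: $-169345 - 27279 \sqrt{2} \approx -2.0792 \cdot 10^{5}$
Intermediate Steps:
$m = -55 - 3 \sqrt{2}$ ($m = \left(- 3 \sqrt{2} + 4\right) - 59 = \left(4 - 3 \sqrt{2}\right) - 59 = -55 - 3 \sqrt{2} \approx -59.243$)
$m^{3} = \left(-55 - 3 \sqrt{2}\right)^{3}$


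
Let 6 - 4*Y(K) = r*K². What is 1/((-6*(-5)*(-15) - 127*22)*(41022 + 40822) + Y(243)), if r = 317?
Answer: -4/1080726271 ≈ -3.7012e-9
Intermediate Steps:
Y(K) = 3/2 - 317*K²/4
1/((-6*(-5)*(-15) - 127*22)*(41022 + 40822) + Y(243)) = 1/((-6*(-5)*(-15) - 127*22)*(41022 + 40822) + (3/2 - 317/4*243²)) = 1/((30*(-15) - 2794)*81844 + (3/2 - 317/4*59049)) = 1/((-450 - 2794)*81844 + (3/2 - 18718533/4)) = 1/(-3244*81844 - 18718527/4) = 1/(-265501936 - 18718527/4) = 1/(-1080726271/4) = -4/1080726271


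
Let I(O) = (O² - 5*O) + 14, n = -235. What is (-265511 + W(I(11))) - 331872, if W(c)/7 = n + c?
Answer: -598468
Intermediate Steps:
I(O) = 14 + O² - 5*O
W(c) = -1645 + 7*c (W(c) = 7*(-235 + c) = -1645 + 7*c)
(-265511 + W(I(11))) - 331872 = (-265511 + (-1645 + 7*(14 + 11² - 5*11))) - 331872 = (-265511 + (-1645 + 7*(14 + 121 - 55))) - 331872 = (-265511 + (-1645 + 7*80)) - 331872 = (-265511 + (-1645 + 560)) - 331872 = (-265511 - 1085) - 331872 = -266596 - 331872 = -598468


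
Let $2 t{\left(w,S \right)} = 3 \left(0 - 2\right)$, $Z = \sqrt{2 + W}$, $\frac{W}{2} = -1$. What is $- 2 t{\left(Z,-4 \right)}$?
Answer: $6$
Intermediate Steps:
$W = -2$ ($W = 2 \left(-1\right) = -2$)
$Z = 0$ ($Z = \sqrt{2 - 2} = \sqrt{0} = 0$)
$t{\left(w,S \right)} = -3$ ($t{\left(w,S \right)} = \frac{3 \left(0 - 2\right)}{2} = \frac{3 \left(-2\right)}{2} = \frac{1}{2} \left(-6\right) = -3$)
$- 2 t{\left(Z,-4 \right)} = \left(-2\right) \left(-3\right) = 6$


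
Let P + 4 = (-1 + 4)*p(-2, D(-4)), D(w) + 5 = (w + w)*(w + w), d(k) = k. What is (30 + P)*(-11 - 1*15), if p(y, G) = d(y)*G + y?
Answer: 8684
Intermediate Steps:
D(w) = -5 + 4*w² (D(w) = -5 + (w + w)*(w + w) = -5 + (2*w)*(2*w) = -5 + 4*w²)
p(y, G) = y + G*y (p(y, G) = y*G + y = G*y + y = y + G*y)
P = -364 (P = -4 + (-1 + 4)*(-2*(1 + (-5 + 4*(-4)²))) = -4 + 3*(-2*(1 + (-5 + 4*16))) = -4 + 3*(-2*(1 + (-5 + 64))) = -4 + 3*(-2*(1 + 59)) = -4 + 3*(-2*60) = -4 + 3*(-120) = -4 - 360 = -364)
(30 + P)*(-11 - 1*15) = (30 - 364)*(-11 - 1*15) = -334*(-11 - 15) = -334*(-26) = 8684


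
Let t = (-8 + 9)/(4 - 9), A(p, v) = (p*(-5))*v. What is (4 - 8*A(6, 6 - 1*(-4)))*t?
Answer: -2404/5 ≈ -480.80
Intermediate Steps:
A(p, v) = -5*p*v (A(p, v) = (-5*p)*v = -5*p*v)
t = -⅕ (t = 1/(-5) = 1*(-⅕) = -⅕ ≈ -0.20000)
(4 - 8*A(6, 6 - 1*(-4)))*t = (4 - (-40)*6*(6 - 1*(-4)))*(-⅕) = (4 - (-40)*6*(6 + 4))*(-⅕) = (4 - (-40)*6*10)*(-⅕) = (4 - 8*(-300))*(-⅕) = (4 + 2400)*(-⅕) = 2404*(-⅕) = -2404/5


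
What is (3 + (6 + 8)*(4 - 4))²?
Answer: 9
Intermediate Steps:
(3 + (6 + 8)*(4 - 4))² = (3 + 14*0)² = (3 + 0)² = 3² = 9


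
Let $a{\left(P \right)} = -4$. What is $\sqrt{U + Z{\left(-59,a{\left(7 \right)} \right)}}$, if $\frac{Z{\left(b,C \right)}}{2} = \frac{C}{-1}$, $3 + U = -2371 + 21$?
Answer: $i \sqrt{2345} \approx 48.425 i$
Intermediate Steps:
$U = -2353$ ($U = -3 + \left(-2371 + 21\right) = -3 - 2350 = -2353$)
$Z{\left(b,C \right)} = - 2 C$ ($Z{\left(b,C \right)} = 2 \frac{C}{-1} = 2 C \left(-1\right) = 2 \left(- C\right) = - 2 C$)
$\sqrt{U + Z{\left(-59,a{\left(7 \right)} \right)}} = \sqrt{-2353 - -8} = \sqrt{-2353 + 8} = \sqrt{-2345} = i \sqrt{2345}$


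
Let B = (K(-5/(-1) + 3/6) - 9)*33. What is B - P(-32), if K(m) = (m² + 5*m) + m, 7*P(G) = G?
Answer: 50255/28 ≈ 1794.8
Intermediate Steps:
P(G) = G/7
K(m) = m² + 6*m
B = 7161/4 (B = ((-5/(-1) + 3/6)*(6 + (-5/(-1) + 3/6)) - 9)*33 = ((-5*(-1) + 3*(⅙))*(6 + (-5*(-1) + 3*(⅙))) - 9)*33 = ((5 + ½)*(6 + (5 + ½)) - 9)*33 = (11*(6 + 11/2)/2 - 9)*33 = ((11/2)*(23/2) - 9)*33 = (253/4 - 9)*33 = (217/4)*33 = 7161/4 ≈ 1790.3)
B - P(-32) = 7161/4 - (-32)/7 = 7161/4 - 1*(-32/7) = 7161/4 + 32/7 = 50255/28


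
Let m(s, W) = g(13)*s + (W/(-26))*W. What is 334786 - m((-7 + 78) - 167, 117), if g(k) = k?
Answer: 673121/2 ≈ 3.3656e+5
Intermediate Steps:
m(s, W) = 13*s - W²/26 (m(s, W) = 13*s + (W/(-26))*W = 13*s + (W*(-1/26))*W = 13*s + (-W/26)*W = 13*s - W²/26)
334786 - m((-7 + 78) - 167, 117) = 334786 - (13*((-7 + 78) - 167) - 1/26*117²) = 334786 - (13*(71 - 167) - 1/26*13689) = 334786 - (13*(-96) - 1053/2) = 334786 - (-1248 - 1053/2) = 334786 - 1*(-3549/2) = 334786 + 3549/2 = 673121/2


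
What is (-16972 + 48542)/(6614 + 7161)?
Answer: 6314/2755 ≈ 2.2918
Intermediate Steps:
(-16972 + 48542)/(6614 + 7161) = 31570/13775 = 31570*(1/13775) = 6314/2755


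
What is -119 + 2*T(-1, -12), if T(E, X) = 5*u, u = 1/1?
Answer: -109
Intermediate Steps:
u = 1
T(E, X) = 5 (T(E, X) = 5*1 = 5)
-119 + 2*T(-1, -12) = -119 + 2*5 = -119 + 10 = -109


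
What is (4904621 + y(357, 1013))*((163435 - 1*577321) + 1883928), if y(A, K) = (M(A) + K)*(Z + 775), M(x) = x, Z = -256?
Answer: 8255242827342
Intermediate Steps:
y(A, K) = 519*A + 519*K (y(A, K) = (A + K)*(-256 + 775) = (A + K)*519 = 519*A + 519*K)
(4904621 + y(357, 1013))*((163435 - 1*577321) + 1883928) = (4904621 + (519*357 + 519*1013))*((163435 - 1*577321) + 1883928) = (4904621 + (185283 + 525747))*((163435 - 577321) + 1883928) = (4904621 + 711030)*(-413886 + 1883928) = 5615651*1470042 = 8255242827342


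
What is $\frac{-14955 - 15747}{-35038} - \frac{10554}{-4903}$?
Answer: $\frac{260161479}{85895657} \approx 3.0288$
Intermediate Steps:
$\frac{-14955 - 15747}{-35038} - \frac{10554}{-4903} = \left(-14955 - 15747\right) \left(- \frac{1}{35038}\right) - - \frac{10554}{4903} = \left(-30702\right) \left(- \frac{1}{35038}\right) + \frac{10554}{4903} = \frac{15351}{17519} + \frac{10554}{4903} = \frac{260161479}{85895657}$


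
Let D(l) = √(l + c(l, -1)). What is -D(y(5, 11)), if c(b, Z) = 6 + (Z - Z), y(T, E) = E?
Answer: -√17 ≈ -4.1231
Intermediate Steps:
c(b, Z) = 6 (c(b, Z) = 6 + 0 = 6)
D(l) = √(6 + l) (D(l) = √(l + 6) = √(6 + l))
-D(y(5, 11)) = -√(6 + 11) = -√17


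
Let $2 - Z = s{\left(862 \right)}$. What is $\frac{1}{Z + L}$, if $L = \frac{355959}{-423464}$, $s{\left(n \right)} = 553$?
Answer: $- \frac{423464}{233684623} \approx -0.0018121$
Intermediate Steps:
$Z = -551$ ($Z = 2 - 553 = -551$)
$L = - \frac{355959}{423464}$ ($L = 355959 \left(- \frac{1}{423464}\right) = - \frac{355959}{423464} \approx -0.84059$)
$\frac{1}{Z + L} = \frac{1}{-551 - \frac{355959}{423464}} = \frac{1}{- \frac{233684623}{423464}} = - \frac{423464}{233684623}$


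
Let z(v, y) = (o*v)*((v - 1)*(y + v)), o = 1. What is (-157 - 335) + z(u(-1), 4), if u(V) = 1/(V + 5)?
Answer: -31539/64 ≈ -492.80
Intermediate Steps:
u(V) = 1/(5 + V)
z(v, y) = v*(-1 + v)*(v + y) (z(v, y) = (1*v)*((v - 1)*(y + v)) = v*((-1 + v)*(v + y)) = v*(-1 + v)*(v + y))
(-157 - 335) + z(u(-1), 4) = (-157 - 335) + ((1/(5 - 1))² - 1/(5 - 1) - 1*4 + 4/(5 - 1))/(5 - 1) = -492 + ((1/4)² - 1/4 - 4 + 4/4)/4 = -492 + ((¼)² - 1*¼ - 4 + (¼)*4)/4 = -492 + (1/16 - ¼ - 4 + 1)/4 = -492 + (¼)*(-51/16) = -492 - 51/64 = -31539/64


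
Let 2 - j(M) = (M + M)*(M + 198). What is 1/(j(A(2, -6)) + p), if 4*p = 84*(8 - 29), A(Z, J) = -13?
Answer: 1/4371 ≈ 0.00022878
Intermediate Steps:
j(M) = 2 - 2*M*(198 + M) (j(M) = 2 - (M + M)*(M + 198) = 2 - 2*M*(198 + M))
p = -441 (p = (84*(8 - 29))/4 = (84*(-21))/4 = (¼)*(-1764) = -441)
1/(j(A(2, -6)) + p) = 1/((2 - 396*(-13) - 2*(-13)²) - 441) = 1/((2 + 5148 - 2*169) - 441) = 1/((2 + 5148 - 338) - 441) = 1/(4812 - 441) = 1/4371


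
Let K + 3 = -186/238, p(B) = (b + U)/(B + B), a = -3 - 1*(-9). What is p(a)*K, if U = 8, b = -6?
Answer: -75/119 ≈ -0.63025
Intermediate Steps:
a = 6 (a = -3 + 9 = 6)
p(B) = 1/B (p(B) = (-6 + 8)/(B + B) = 2/((2*B)) = 2*(1/(2*B)) = 1/B)
K = -450/119 (K = -3 - 186/238 = -3 - 186*1/238 = -3 - 93/119 = -450/119 ≈ -3.7815)
p(a)*K = -450/119/6 = (⅙)*(-450/119) = -75/119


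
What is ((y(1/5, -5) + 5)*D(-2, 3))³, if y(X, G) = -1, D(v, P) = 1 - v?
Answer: 1728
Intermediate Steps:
((y(1/5, -5) + 5)*D(-2, 3))³ = ((-1 + 5)*(1 - 1*(-2)))³ = (4*(1 + 2))³ = (4*3)³ = 12³ = 1728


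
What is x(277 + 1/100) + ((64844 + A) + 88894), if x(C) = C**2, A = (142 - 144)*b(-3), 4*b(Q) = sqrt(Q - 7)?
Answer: 2304725401/10000 - I*sqrt(10)/2 ≈ 2.3047e+5 - 1.5811*I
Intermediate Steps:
b(Q) = sqrt(-7 + Q)/4 (b(Q) = sqrt(Q - 7)/4 = sqrt(-7 + Q)/4)
A = -I*sqrt(10)/2 (A = (142 - 144)*(sqrt(-7 - 3)/4) = -sqrt(-10)/2 = -I*sqrt(10)/2 ≈ -1.5811*I)
x(277 + 1/100) + ((64844 + A) + 88894) = (277 + 1/100)**2 + ((64844 - I*sqrt(10)/2) + 88894) = (277 + 1/100)**2 + (153738 - I*sqrt(10)/2) = (27701/100)**2 + (153738 - I*sqrt(10)/2) = 767345401/10000 + (153738 - I*sqrt(10)/2) = 2304725401/10000 - I*sqrt(10)/2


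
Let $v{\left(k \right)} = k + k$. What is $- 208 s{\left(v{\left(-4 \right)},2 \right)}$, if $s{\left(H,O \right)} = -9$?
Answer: $1872$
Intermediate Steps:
$v{\left(k \right)} = 2 k$
$- 208 s{\left(v{\left(-4 \right)},2 \right)} = \left(-208\right) \left(-9\right) = 1872$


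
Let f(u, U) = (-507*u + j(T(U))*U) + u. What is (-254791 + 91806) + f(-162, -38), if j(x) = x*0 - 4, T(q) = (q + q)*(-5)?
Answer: -80861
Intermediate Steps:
T(q) = -10*q (T(q) = (2*q)*(-5) = -10*q)
j(x) = -4 (j(x) = 0 - 4 = -4)
f(u, U) = -506*u - 4*U (f(u, U) = (-507*u - 4*U) + u = -506*u - 4*U)
(-254791 + 91806) + f(-162, -38) = (-254791 + 91806) + (-506*(-162) - 4*(-38)) = -162985 + (81972 + 152) = -162985 + 82124 = -80861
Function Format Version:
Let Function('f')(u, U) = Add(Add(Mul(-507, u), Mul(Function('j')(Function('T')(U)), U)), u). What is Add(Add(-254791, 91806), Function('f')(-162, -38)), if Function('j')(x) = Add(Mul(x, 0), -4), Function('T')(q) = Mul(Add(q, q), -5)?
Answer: -80861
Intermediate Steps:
Function('T')(q) = Mul(-10, q) (Function('T')(q) = Mul(Mul(2, q), -5) = Mul(-10, q))
Function('j')(x) = -4 (Function('j')(x) = Add(0, -4) = -4)
Function('f')(u, U) = Add(Mul(-506, u), Mul(-4, U)) (Function('f')(u, U) = Add(Add(Mul(-507, u), Mul(-4, U)), u) = Add(Mul(-506, u), Mul(-4, U)))
Add(Add(-254791, 91806), Function('f')(-162, -38)) = Add(Add(-254791, 91806), Add(Mul(-506, -162), Mul(-4, -38))) = Add(-162985, Add(81972, 152)) = Add(-162985, 82124) = -80861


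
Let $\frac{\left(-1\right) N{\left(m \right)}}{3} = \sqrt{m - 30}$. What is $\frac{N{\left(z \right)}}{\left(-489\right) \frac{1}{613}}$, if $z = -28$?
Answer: $\frac{613 i \sqrt{58}}{163} \approx 28.641 i$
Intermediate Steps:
$N{\left(m \right)} = - 3 \sqrt{-30 + m}$ ($N{\left(m \right)} = - 3 \sqrt{m - 30} = - 3 \sqrt{-30 + m}$)
$\frac{N{\left(z \right)}}{\left(-489\right) \frac{1}{613}} = \frac{\left(-3\right) \sqrt{-30 - 28}}{\left(-489\right) \frac{1}{613}} = \frac{\left(-3\right) \sqrt{-58}}{\left(-489\right) \frac{1}{613}} = \frac{\left(-3\right) i \sqrt{58}}{- \frac{489}{613}} = - 3 i \sqrt{58} \left(- \frac{613}{489}\right) = \frac{613 i \sqrt{58}}{163}$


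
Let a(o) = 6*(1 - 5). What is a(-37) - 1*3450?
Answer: -3474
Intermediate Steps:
a(o) = -24 (a(o) = 6*(-4) = -24)
a(-37) - 1*3450 = -24 - 1*3450 = -24 - 3450 = -3474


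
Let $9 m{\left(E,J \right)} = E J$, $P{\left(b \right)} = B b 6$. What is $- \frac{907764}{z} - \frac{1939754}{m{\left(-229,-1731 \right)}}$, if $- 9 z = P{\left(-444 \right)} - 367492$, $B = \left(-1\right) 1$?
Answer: $- \frac{800634985611}{12051454531} \approx -66.435$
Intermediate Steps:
$B = -1$
$P{\left(b \right)} = - 6 b$ ($P{\left(b \right)} = - b 6 = - 6 b$)
$z = \frac{364828}{9}$ ($z = - \frac{\left(-6\right) \left(-444\right) - 367492}{9} = - \frac{2664 - 367492}{9} = \left(- \frac{1}{9}\right) \left(-364828\right) = \frac{364828}{9} \approx 40536.0$)
$m{\left(E,J \right)} = \frac{E J}{9}$
$- \frac{907764}{z} - \frac{1939754}{m{\left(-229,-1731 \right)}} = - \frac{907764}{\frac{364828}{9}} - \frac{1939754}{\frac{1}{9} \left(-229\right) \left(-1731\right)} = \left(-907764\right) \frac{9}{364828} - \frac{1939754}{\frac{132133}{3}} = - \frac{2042469}{91207} - \frac{5819262}{132133} = - \frac{800634985611}{12051454531}$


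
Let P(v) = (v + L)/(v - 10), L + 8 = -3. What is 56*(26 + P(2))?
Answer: 1519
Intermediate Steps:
L = -11 (L = -8 - 3 = -11)
P(v) = (-11 + v)/(-10 + v) (P(v) = (v - 11)/(v - 10) = (-11 + v)/(-10 + v))
56*(26 + P(2)) = 56*(26 + (-11 + 2)/(-10 + 2)) = 56*(26 - 9/(-8)) = 56*(26 - ⅛*(-9)) = 56*(26 + 9/8) = 56*(217/8) = 1519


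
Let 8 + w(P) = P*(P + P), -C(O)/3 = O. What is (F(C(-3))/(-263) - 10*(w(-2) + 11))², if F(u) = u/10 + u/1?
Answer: 83751781201/6916900 ≈ 12108.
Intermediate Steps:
C(O) = -3*O
w(P) = -8 + 2*P² (w(P) = -8 + P*(P + P) = -8 + P*(2*P) = -8 + 2*P²)
F(u) = 11*u/10 (F(u) = u*(⅒) + u*1 = u/10 + u = 11*u/10)
(F(C(-3))/(-263) - 10*(w(-2) + 11))² = ((11*(-3*(-3))/10)/(-263) - 10*((-8 + 2*(-2)²) + 11))² = (((11/10)*9)*(-1/263) - 10*((-8 + 2*4) + 11))² = ((99/10)*(-1/263) - 10*((-8 + 8) + 11))² = (-99/2630 - 10*(0 + 11))² = (-99/2630 - 10*11)² = (-99/2630 - 110)² = (-289399/2630)² = 83751781201/6916900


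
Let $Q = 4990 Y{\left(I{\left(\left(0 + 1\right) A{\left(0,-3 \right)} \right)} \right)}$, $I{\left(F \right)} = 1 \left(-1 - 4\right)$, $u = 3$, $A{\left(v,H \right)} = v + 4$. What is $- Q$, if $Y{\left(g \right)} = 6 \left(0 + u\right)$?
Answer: $-89820$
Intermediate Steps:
$A{\left(v,H \right)} = 4 + v$
$I{\left(F \right)} = -5$ ($I{\left(F \right)} = 1 \left(-5\right) = -5$)
$Y{\left(g \right)} = 18$ ($Y{\left(g \right)} = 6 \left(0 + 3\right) = 6 \cdot 3 = 18$)
$Q = 89820$ ($Q = 4990 \cdot 18 = 89820$)
$- Q = \left(-1\right) 89820 = -89820$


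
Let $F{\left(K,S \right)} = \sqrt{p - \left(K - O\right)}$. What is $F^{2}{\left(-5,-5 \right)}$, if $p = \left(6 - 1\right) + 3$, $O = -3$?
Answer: $10$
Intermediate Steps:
$p = 8$ ($p = 5 + 3 = 8$)
$F{\left(K,S \right)} = \sqrt{5 - K}$ ($F{\left(K,S \right)} = \sqrt{8 - \left(3 + K\right)} = \sqrt{5 - K}$)
$F^{2}{\left(-5,-5 \right)} = \left(\sqrt{5 - -5}\right)^{2} = \left(\sqrt{5 + 5}\right)^{2} = \left(\sqrt{10}\right)^{2} = 10$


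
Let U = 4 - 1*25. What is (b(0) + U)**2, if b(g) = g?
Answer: 441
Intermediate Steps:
U = -21 (U = 4 - 25 = -21)
(b(0) + U)**2 = (0 - 21)**2 = (-21)**2 = 441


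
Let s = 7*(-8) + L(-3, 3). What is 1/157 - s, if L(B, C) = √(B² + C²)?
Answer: 8793/157 - 3*√2 ≈ 51.764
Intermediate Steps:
s = -56 + 3*√2 (s = 7*(-8) + √((-3)² + 3²) = -56 + √(9 + 9) = -56 + √18 = -56 + 3*√2 ≈ -51.757)
1/157 - s = 1/157 - (-56 + 3*√2) = 1/157 + (56 - 3*√2) = 8793/157 - 3*√2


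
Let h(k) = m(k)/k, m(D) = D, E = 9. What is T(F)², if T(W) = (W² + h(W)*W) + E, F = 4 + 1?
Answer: 1521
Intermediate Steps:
h(k) = 1 (h(k) = k/k = 1)
F = 5
T(W) = 9 + W + W² (T(W) = (W² + 1*W) + 9 = (W² + W) + 9 = (W + W²) + 9 = 9 + W + W²)
T(F)² = (9 + 5 + 5²)² = (9 + 5 + 25)² = 39² = 1521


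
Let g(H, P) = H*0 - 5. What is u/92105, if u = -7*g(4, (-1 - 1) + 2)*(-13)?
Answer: -7/1417 ≈ -0.0049400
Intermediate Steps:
g(H, P) = -5 (g(H, P) = 0 - 5 = -5)
u = -455 (u = -7*(-5)*(-13) = 35*(-13) = -455)
u/92105 = -455/92105 = -455*1/92105 = -7/1417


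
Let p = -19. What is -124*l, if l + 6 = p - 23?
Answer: 5952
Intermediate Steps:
l = -48 (l = -6 + (-19 - 23) = -6 - 42 = -48)
-124*l = -124*(-48) = 5952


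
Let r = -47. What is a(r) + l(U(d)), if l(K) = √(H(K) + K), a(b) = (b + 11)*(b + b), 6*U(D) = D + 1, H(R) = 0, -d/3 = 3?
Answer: 3384 + 2*I*√3/3 ≈ 3384.0 + 1.1547*I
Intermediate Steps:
d = -9 (d = -3*3 = -9)
U(D) = ⅙ + D/6 (U(D) = (D + 1)/6 = (1 + D)/6 = ⅙ + D/6)
a(b) = 2*b*(11 + b) (a(b) = (11 + b)*(2*b) = 2*b*(11 + b))
l(K) = √K (l(K) = √(0 + K) = √K)
a(r) + l(U(d)) = 2*(-47)*(11 - 47) + √(⅙ + (⅙)*(-9)) = 2*(-47)*(-36) + √(⅙ - 3/2) = 3384 + √(-4/3) = 3384 + 2*I*√3/3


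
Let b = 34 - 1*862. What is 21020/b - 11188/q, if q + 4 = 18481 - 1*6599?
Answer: -32367403/1229373 ≈ -26.328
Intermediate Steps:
q = 11878 (q = -4 + (18481 - 1*6599) = -4 + (18481 - 6599) = -4 + 11882 = 11878)
b = -828 (b = 34 - 862 = -828)
21020/b - 11188/q = 21020/(-828) - 11188/11878 = 21020*(-1/828) - 11188*1/11878 = -5255/207 - 5594/5939 = -32367403/1229373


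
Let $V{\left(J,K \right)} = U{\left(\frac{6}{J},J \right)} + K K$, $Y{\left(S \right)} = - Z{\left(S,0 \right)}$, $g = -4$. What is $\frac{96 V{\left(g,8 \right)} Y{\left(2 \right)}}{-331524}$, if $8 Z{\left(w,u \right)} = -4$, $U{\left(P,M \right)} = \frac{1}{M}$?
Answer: $- \frac{85}{9209} \approx -0.0092301$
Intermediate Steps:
$Z{\left(w,u \right)} = - \frac{1}{2}$ ($Z{\left(w,u \right)} = \frac{1}{8} \left(-4\right) = - \frac{1}{2}$)
$Y{\left(S \right)} = \frac{1}{2}$ ($Y{\left(S \right)} = \left(-1\right) \left(- \frac{1}{2}\right) = \frac{1}{2}$)
$V{\left(J,K \right)} = \frac{1}{J} + K^{2}$ ($V{\left(J,K \right)} = \frac{1}{J} + K K = \frac{1}{J} + K^{2}$)
$\frac{96 V{\left(g,8 \right)} Y{\left(2 \right)}}{-331524} = \frac{96 \left(\frac{1}{-4} + 8^{2}\right) \frac{1}{2}}{-331524} = 96 \left(- \frac{1}{4} + 64\right) \frac{1}{2} \left(- \frac{1}{331524}\right) = 96 \cdot \frac{255}{4} \cdot \frac{1}{2} \left(- \frac{1}{331524}\right) = 6120 \cdot \frac{1}{2} \left(- \frac{1}{331524}\right) = 3060 \left(- \frac{1}{331524}\right) = - \frac{85}{9209}$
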